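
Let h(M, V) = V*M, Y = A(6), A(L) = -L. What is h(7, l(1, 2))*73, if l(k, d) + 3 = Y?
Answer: -4599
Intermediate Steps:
Y = -6 (Y = -1*6 = -6)
l(k, d) = -9 (l(k, d) = -3 - 6 = -9)
h(M, V) = M*V
h(7, l(1, 2))*73 = (7*(-9))*73 = -63*73 = -4599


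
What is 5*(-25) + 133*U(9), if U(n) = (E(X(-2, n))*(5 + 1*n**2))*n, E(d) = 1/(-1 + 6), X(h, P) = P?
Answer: 102317/5 ≈ 20463.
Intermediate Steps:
E(d) = 1/5
U(n) = n*(1 + n**2/5) (U(n) = ((5 + 1*n**2)/5)*n = ((5 + n**2)/5)*n = (1 + n**2/5)*n = n*(1 + n**2/5))
5*(-25) + 133*U(9) = 5*(-25) + 133*(9 + (1/5)*9**3) = -125 + 133*(9 + (1/5)*729) = -125 + 133*(9 + 729/5) = -125 + 133*(774/5) = -125 + 102942/5 = 102317/5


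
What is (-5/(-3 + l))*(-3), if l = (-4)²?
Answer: 15/13 ≈ 1.1538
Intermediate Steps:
l = 16
(-5/(-3 + l))*(-3) = (-5/(-3 + 16))*(-3) = (-5/13)*(-3) = ((1/13)*(-5))*(-3) = -5/13*(-3) = 15/13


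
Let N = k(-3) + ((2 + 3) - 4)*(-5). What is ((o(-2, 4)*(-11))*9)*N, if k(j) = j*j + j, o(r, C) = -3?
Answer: 297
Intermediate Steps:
k(j) = j + j² (k(j) = j² + j = j + j²)
N = 1 (N = -3*(1 - 3) + ((2 + 3) - 4)*(-5) = -3*(-2) + (5 - 4)*(-5) = 6 + 1*(-5) = 6 - 5 = 1)
((o(-2, 4)*(-11))*9)*N = (-3*(-11)*9)*1 = (33*9)*1 = 297*1 = 297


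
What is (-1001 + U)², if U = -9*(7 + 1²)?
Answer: 1151329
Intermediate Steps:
U = -72 (U = -9*(7 + 1) = -9*8 = -72)
(-1001 + U)² = (-1001 - 72)² = (-1073)² = 1151329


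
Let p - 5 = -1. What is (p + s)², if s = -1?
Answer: 9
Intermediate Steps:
p = 4 (p = 5 - 1 = 4)
(p + s)² = (4 - 1)² = 3² = 9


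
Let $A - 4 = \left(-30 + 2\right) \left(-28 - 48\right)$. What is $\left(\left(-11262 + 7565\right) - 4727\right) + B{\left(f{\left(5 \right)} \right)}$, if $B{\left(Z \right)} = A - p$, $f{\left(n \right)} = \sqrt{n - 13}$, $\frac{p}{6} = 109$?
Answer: $-6946$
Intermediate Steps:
$p = 654$ ($p = 6 \cdot 109 = 654$)
$A = 2132$ ($A = 4 + \left(-30 + 2\right) \left(-28 - 48\right) = 4 - -2128 = 4 + 2128 = 2132$)
$f{\left(n \right)} = \sqrt{-13 + n}$
$B{\left(Z \right)} = 1478$ ($B{\left(Z \right)} = 2132 - 654 = 1478$)
$\left(\left(-11262 + 7565\right) - 4727\right) + B{\left(f{\left(5 \right)} \right)} = \left(\left(-11262 + 7565\right) - 4727\right) + 1478 = \left(-3697 - 4727\right) + 1478 = -8424 + 1478 = -6946$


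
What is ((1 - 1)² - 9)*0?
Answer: 0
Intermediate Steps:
((1 - 1)² - 9)*0 = (0² - 9)*0 = (0 - 9)*0 = -9*0 = 0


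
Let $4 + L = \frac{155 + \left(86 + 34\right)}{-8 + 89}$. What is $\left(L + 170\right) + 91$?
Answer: $\frac{21092}{81} \approx 260.4$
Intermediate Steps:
$L = - \frac{49}{81}$ ($L = -4 + \frac{155 + \left(86 + 34\right)}{-8 + 89} = -4 + \frac{155 + 120}{81} = -4 + 275 \cdot \frac{1}{81} = -4 + \frac{275}{81} = - \frac{49}{81} \approx -0.60494$)
$\left(L + 170\right) + 91 = \left(- \frac{49}{81} + 170\right) + 91 = \frac{13721}{81} + 91 = \frac{21092}{81}$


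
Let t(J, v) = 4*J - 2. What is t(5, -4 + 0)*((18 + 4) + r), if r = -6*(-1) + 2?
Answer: 540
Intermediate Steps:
r = 8 (r = 6 + 2 = 8)
t(J, v) = -2 + 4*J
t(5, -4 + 0)*((18 + 4) + r) = (-2 + 4*5)*((18 + 4) + 8) = (-2 + 20)*(22 + 8) = 18*30 = 540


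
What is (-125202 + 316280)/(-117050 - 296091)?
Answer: -191078/413141 ≈ -0.46250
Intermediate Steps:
(-125202 + 316280)/(-117050 - 296091) = 191078/(-413141) = 191078*(-1/413141) = -191078/413141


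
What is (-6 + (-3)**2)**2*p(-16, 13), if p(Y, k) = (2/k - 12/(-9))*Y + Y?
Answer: -4656/13 ≈ -358.15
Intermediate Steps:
p(Y, k) = Y + Y*(4/3 + 2/k) (p(Y, k) = (2/k - 12*(-1/9))*Y + Y = (2/k + 4/3)*Y + Y = (4/3 + 2/k)*Y + Y = Y*(4/3 + 2/k) + Y = Y + Y*(4/3 + 2/k))
(-6 + (-3)**2)**2*p(-16, 13) = (-6 + (-3)**2)**2*((1/3)*(-16)*(6 + 7*13)/13) = (-6 + 9)**2*((1/3)*(-16)*(1/13)*(6 + 91)) = 3**2*((1/3)*(-16)*(1/13)*97) = 9*(-1552/39) = -4656/13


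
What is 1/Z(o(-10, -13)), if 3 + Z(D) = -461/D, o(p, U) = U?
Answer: 13/422 ≈ 0.030806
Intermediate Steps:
Z(D) = -3 - 461/D
1/Z(o(-10, -13)) = 1/(-3 - 461/(-13)) = 1/(-3 - 461*(-1/13)) = 1/(-3 + 461/13) = 1/(422/13) = 13/422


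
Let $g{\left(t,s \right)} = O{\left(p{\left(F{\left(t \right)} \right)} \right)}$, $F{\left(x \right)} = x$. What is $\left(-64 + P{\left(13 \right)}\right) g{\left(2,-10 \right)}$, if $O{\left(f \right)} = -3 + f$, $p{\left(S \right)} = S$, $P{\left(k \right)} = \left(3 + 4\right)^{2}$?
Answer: $15$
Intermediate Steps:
$P{\left(k \right)} = 49$ ($P{\left(k \right)} = 7^{2} = 49$)
$g{\left(t,s \right)} = -3 + t$
$\left(-64 + P{\left(13 \right)}\right) g{\left(2,-10 \right)} = \left(-64 + 49\right) \left(-3 + 2\right) = \left(-15\right) \left(-1\right) = 15$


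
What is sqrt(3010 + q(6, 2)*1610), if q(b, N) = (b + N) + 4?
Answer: sqrt(22330) ≈ 149.43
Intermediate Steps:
q(b, N) = 4 + N + b (q(b, N) = (N + b) + 4 = 4 + N + b)
sqrt(3010 + q(6, 2)*1610) = sqrt(3010 + (4 + 2 + 6)*1610) = sqrt(3010 + 12*1610) = sqrt(3010 + 19320) = sqrt(22330)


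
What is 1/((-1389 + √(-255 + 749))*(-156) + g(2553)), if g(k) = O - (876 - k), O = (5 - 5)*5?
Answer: 5599/1222294983 + 4*√494/1222294983 ≈ 4.6535e-6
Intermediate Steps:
O = 0 (O = 0*5 = 0)
g(k) = -876 + k (g(k) = 0 - (876 - k) = 0 + (-876 + k) = -876 + k)
1/((-1389 + √(-255 + 749))*(-156) + g(2553)) = 1/((-1389 + √(-255 + 749))*(-156) + (-876 + 2553)) = 1/((-1389 + √494)*(-156) + 1677) = 1/((216684 - 156*√494) + 1677) = 1/(218361 - 156*√494)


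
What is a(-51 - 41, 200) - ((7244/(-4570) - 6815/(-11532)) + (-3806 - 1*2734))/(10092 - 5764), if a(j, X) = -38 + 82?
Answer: 5190360519269/114045483360 ≈ 45.511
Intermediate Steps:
a(j, X) = 44
a(-51 - 41, 200) - ((7244/(-4570) - 6815/(-11532)) + (-3806 - 1*2734))/(10092 - 5764) = 44 - ((7244/(-4570) - 6815/(-11532)) + (-3806 - 1*2734))/(10092 - 5764) = 44 - ((7244*(-1/4570) - 6815*(-1/11532)) + (-3806 - 2734))/4328 = 44 - ((-3622/2285 + 6815/11532) - 6540)/4328 = 44 - (-26196629/26350620 - 6540)/4328 = 44 - (-172359251429)/(26350620*4328) = 44 - 1*(-172359251429/114045483360) = 44 + 172359251429/114045483360 = 5190360519269/114045483360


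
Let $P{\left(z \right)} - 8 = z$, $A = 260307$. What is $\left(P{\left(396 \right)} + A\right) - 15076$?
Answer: $245635$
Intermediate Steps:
$P{\left(z \right)} = 8 + z$
$\left(P{\left(396 \right)} + A\right) - 15076 = \left(\left(8 + 396\right) + 260307\right) - 15076 = \left(404 + 260307\right) - 15076 = 260711 - 15076 = 245635$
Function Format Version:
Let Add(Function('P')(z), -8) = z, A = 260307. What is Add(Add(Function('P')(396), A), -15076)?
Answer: 245635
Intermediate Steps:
Function('P')(z) = Add(8, z)
Add(Add(Function('P')(396), A), -15076) = Add(Add(Add(8, 396), 260307), -15076) = Add(Add(404, 260307), -15076) = Add(260711, -15076) = 245635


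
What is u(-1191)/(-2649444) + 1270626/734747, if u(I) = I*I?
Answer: 774742590879/648890343556 ≈ 1.1940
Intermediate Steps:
u(I) = I**2
u(-1191)/(-2649444) + 1270626/734747 = (-1191)**2/(-2649444) + 1270626/734747 = 1418481*(-1/2649444) + 1270626*(1/734747) = -472827/883148 + 1270626/734747 = 774742590879/648890343556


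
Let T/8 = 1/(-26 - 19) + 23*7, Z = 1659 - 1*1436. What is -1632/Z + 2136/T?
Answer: -9142863/1615412 ≈ -5.6598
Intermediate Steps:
Z = 223 (Z = 1659 - 1436 = 223)
T = 57952/45 (T = 8*(1/(-26 - 19) + 23*7) = 8*(1/(-45) + 161) = 8*(-1/45 + 161) = 8*(7244/45) = 57952/45 ≈ 1287.8)
-1632/Z + 2136/T = -1632/223 + 2136/(57952/45) = -1632*1/223 + 2136*(45/57952) = -1632/223 + 12015/7244 = -9142863/1615412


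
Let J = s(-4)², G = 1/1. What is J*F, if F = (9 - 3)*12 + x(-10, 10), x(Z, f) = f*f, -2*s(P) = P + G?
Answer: 387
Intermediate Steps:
G = 1
s(P) = -½ - P/2 (s(P) = -(P + 1)/2 = -(1 + P)/2 = -½ - P/2)
x(Z, f) = f²
J = 9/4 (J = (-½ - ½*(-4))² = (-½ + 2)² = (3/2)² = 9/4 ≈ 2.2500)
F = 172 (F = (9 - 3)*12 + 10² = 6*12 + 100 = 72 + 100 = 172)
J*F = (9/4)*172 = 387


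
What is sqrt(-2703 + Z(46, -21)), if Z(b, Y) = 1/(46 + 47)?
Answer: I*sqrt(23378154)/93 ≈ 51.99*I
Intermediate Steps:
Z(b, Y) = 1/93
sqrt(-2703 + Z(46, -21)) = sqrt(-2703 + 1/93) = sqrt(-251378/93) = I*sqrt(23378154)/93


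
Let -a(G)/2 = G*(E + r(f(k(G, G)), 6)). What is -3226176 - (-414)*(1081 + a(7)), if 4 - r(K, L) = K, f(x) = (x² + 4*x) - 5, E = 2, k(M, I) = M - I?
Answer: -2842398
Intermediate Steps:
f(x) = -5 + x² + 4*x
r(K, L) = 4 - K
a(G) = -22*G (a(G) = -2*G*(2 + (4 - (-5 + (G - G)² + 4*(G - G)))) = -2*G*(2 + (4 - (-5 + 0² + 4*0))) = -2*G*(2 + (4 - (-5 + 0 + 0))) = -2*G*(2 + (4 - 1*(-5))) = -2*G*(2 + (4 + 5)) = -2*G*(2 + 9) = -2*G*11 = -22*G)
-3226176 - (-414)*(1081 + a(7)) = -3226176 - (-414)*(1081 - 22*7) = -3226176 - (-414)*(1081 - 154) = -3226176 - (-414)*927 = -3226176 - 1*(-383778) = -3226176 + 383778 = -2842398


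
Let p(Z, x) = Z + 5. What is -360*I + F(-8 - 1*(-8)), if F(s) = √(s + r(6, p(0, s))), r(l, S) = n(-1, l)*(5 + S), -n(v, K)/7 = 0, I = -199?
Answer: 71640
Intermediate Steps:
p(Z, x) = 5 + Z
n(v, K) = 0 (n(v, K) = -7*0 = 0)
r(l, S) = 0 (r(l, S) = 0*(5 + S) = 0)
F(s) = √s (F(s) = √(s + 0) = √s)
-360*I + F(-8 - 1*(-8)) = -360*(-199) + √(-8 - 1*(-8)) = 71640 + √(-8 + 8) = 71640 + √0 = 71640 + 0 = 71640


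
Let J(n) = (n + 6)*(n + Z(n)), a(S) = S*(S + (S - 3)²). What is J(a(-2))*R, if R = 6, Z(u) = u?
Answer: 22080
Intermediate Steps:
a(S) = S*(S + (-3 + S)²)
J(n) = 2*n*(6 + n) (J(n) = (n + 6)*(n + n) = (6 + n)*(2*n) = 2*n*(6 + n))
J(a(-2))*R = (2*(-2*(-2 + (-3 - 2)²))*(6 - 2*(-2 + (-3 - 2)²)))*6 = (2*(-2*(-2 + (-5)²))*(6 - 2*(-2 + (-5)²)))*6 = (2*(-2*(-2 + 25))*(6 - 2*(-2 + 25)))*6 = (2*(-2*23)*(6 - 2*23))*6 = (2*(-46)*(6 - 46))*6 = (2*(-46)*(-40))*6 = 3680*6 = 22080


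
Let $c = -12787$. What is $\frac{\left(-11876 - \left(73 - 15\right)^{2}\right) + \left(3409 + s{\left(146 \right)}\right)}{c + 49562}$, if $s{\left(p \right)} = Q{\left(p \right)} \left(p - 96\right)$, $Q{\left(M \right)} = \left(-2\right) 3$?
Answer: $- \frac{12131}{36775} \approx -0.32987$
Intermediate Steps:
$Q{\left(M \right)} = -6$
$s{\left(p \right)} = 576 - 6 p$ ($s{\left(p \right)} = - 6 \left(p - 96\right) = - 6 \left(-96 + p\right) = 576 - 6 p$)
$\frac{\left(-11876 - \left(73 - 15\right)^{2}\right) + \left(3409 + s{\left(146 \right)}\right)}{c + 49562} = \frac{\left(-11876 - \left(73 - 15\right)^{2}\right) + \left(3409 + \left(576 - 876\right)\right)}{-12787 + 49562} = \frac{\left(-11876 - 58^{2}\right) + \left(3409 + \left(576 - 876\right)\right)}{36775} = \left(\left(-11876 - 3364\right) + \left(3409 - 300\right)\right) \frac{1}{36775} = \left(\left(-11876 - 3364\right) + 3109\right) \frac{1}{36775} = \left(-15240 + 3109\right) \frac{1}{36775} = \left(-12131\right) \frac{1}{36775} = - \frac{12131}{36775}$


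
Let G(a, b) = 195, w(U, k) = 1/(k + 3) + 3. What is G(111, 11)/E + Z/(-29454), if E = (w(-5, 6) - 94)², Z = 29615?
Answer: -9675440665/9854189148 ≈ -0.98186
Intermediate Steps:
w(U, k) = 3 + 1/(3 + k) (w(U, k) = 1/(3 + k) + 3 = 3 + 1/(3 + k))
E = 669124/81 (E = ((10 + 3*6)/(3 + 6) - 94)² = ((10 + 18)/9 - 94)² = ((⅑)*28 - 94)² = (28/9 - 94)² = (-818/9)² = 669124/81 ≈ 8260.8)
G(111, 11)/E + Z/(-29454) = 195/(669124/81) + 29615/(-29454) = 195*(81/669124) + 29615*(-1/29454) = 15795/669124 - 29615/29454 = -9675440665/9854189148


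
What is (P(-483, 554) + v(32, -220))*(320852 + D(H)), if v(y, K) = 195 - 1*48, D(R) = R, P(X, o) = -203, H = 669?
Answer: -18005176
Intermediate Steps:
v(y, K) = 147 (v(y, K) = 195 - 48 = 147)
(P(-483, 554) + v(32, -220))*(320852 + D(H)) = (-203 + 147)*(320852 + 669) = -56*321521 = -18005176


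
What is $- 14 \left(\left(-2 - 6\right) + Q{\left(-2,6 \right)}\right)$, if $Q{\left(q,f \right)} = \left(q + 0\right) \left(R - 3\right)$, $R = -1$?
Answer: $0$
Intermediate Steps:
$Q{\left(q,f \right)} = - 4 q$ ($Q{\left(q,f \right)} = \left(q + 0\right) \left(-1 - 3\right) = q \left(-4\right) = - 4 q$)
$- 14 \left(\left(-2 - 6\right) + Q{\left(-2,6 \right)}\right) = - 14 \left(\left(-2 - 6\right) - -8\right) = - 14 \left(\left(-2 - 6\right) + 8\right) = - 14 \left(-8 + 8\right) = \left(-14\right) 0 = 0$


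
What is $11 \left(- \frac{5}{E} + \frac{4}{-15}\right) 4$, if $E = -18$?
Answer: $\frac{22}{45} \approx 0.48889$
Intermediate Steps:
$11 \left(- \frac{5}{E} + \frac{4}{-15}\right) 4 = 11 \left(- \frac{5}{-18} + \frac{4}{-15}\right) 4 = 11 \left(\left(-5\right) \left(- \frac{1}{18}\right) + 4 \left(- \frac{1}{15}\right)\right) 4 = 11 \left(\frac{5}{18} - \frac{4}{15}\right) 4 = 11 \cdot \frac{1}{90} \cdot 4 = \frac{11}{90} \cdot 4 = \frac{22}{45}$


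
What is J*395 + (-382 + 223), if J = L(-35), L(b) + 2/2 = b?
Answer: -14379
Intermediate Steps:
L(b) = -1 + b
J = -36 (J = -1 - 35 = -36)
J*395 + (-382 + 223) = -36*395 + (-382 + 223) = -14220 - 159 = -14379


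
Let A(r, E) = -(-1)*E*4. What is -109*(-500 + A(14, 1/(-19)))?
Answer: 1035936/19 ≈ 54523.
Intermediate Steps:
A(r, E) = 4*E (A(r, E) = E*4 = 4*E)
-109*(-500 + A(14, 1/(-19))) = -109*(-500 + 4/(-19)) = -109*(-500 + 4*(-1/19)) = -109*(-500 - 4/19) = -109*(-9504/19) = 1035936/19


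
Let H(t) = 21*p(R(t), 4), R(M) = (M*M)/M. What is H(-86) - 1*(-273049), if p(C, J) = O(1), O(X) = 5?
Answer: 273154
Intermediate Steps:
R(M) = M (R(M) = M²/M = M)
p(C, J) = 5
H(t) = 105 (H(t) = 21*5 = 105)
H(-86) - 1*(-273049) = 105 - 1*(-273049) = 105 + 273049 = 273154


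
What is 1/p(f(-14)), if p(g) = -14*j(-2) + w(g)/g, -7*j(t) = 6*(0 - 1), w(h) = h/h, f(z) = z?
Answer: -14/169 ≈ -0.082840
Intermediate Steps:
w(h) = 1
j(t) = 6/7 (j(t) = -6*(0 - 1)/7 = -6*(-1)/7 = -⅐*(-6) = 6/7)
p(g) = -12 + 1/g (p(g) = -14*6/7 + 1/g = -12 + 1/g)
1/p(f(-14)) = 1/(-12 + 1/(-14)) = 1/(-12 - 1/14) = 1/(-169/14) = -14/169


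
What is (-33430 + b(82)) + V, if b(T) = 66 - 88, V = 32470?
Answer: -982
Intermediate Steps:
b(T) = -22
(-33430 + b(82)) + V = (-33430 - 22) + 32470 = -33452 + 32470 = -982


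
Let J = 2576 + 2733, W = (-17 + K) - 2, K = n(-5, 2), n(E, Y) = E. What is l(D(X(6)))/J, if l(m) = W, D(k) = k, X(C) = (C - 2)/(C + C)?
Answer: -24/5309 ≈ -0.0045206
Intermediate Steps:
K = -5
X(C) = (-2 + C)/(2*C) (X(C) = (-2 + C)/((2*C)) = (-2 + C)*(1/(2*C)) = (-2 + C)/(2*C))
W = -24 (W = (-17 - 5) - 2 = -22 - 2 = -24)
l(m) = -24
J = 5309
l(D(X(6)))/J = -24/5309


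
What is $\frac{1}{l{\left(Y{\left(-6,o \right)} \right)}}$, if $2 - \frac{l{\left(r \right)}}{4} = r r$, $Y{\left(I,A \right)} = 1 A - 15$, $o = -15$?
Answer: $- \frac{1}{3592} \approx -0.0002784$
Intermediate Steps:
$Y{\left(I,A \right)} = -15 + A$ ($Y{\left(I,A \right)} = A - 15 = -15 + A$)
$l{\left(r \right)} = 8 - 4 r^{2}$ ($l{\left(r \right)} = 8 - 4 r r = 8 - 4 r^{2}$)
$\frac{1}{l{\left(Y{\left(-6,o \right)} \right)}} = \frac{1}{8 - 4 \left(-15 - 15\right)^{2}} = \frac{1}{8 - 4 \left(-30\right)^{2}} = \frac{1}{8 - 3600} = \frac{1}{-3592} = - \frac{1}{3592}$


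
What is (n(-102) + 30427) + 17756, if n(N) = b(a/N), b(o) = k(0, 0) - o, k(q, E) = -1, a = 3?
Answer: 1638189/34 ≈ 48182.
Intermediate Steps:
b(o) = -1 - o
n(N) = -1 - 3/N
(n(-102) + 30427) + 17756 = ((-3 - 1*(-102))/(-102) + 30427) + 17756 = (-(-3 + 102)/102 + 30427) + 17756 = (-1/102*99 + 30427) + 17756 = (-33/34 + 30427) + 17756 = 1034485/34 + 17756 = 1638189/34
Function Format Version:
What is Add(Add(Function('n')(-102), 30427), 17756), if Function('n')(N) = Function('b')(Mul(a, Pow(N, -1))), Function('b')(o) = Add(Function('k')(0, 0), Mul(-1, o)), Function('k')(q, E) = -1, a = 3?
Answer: Rational(1638189, 34) ≈ 48182.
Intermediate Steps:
Function('b')(o) = Add(-1, Mul(-1, o))
Function('n')(N) = Add(-1, Mul(-3, Pow(N, -1))) (Function('n')(N) = Add(-1, Mul(-1, Mul(3, Pow(N, -1)))) = Add(-1, Mul(-3, Pow(N, -1))))
Add(Add(Function('n')(-102), 30427), 17756) = Add(Add(Mul(Pow(-102, -1), Add(-3, Mul(-1, -102))), 30427), 17756) = Add(Add(Mul(Rational(-1, 102), Add(-3, 102)), 30427), 17756) = Add(Add(Mul(Rational(-1, 102), 99), 30427), 17756) = Add(Add(Rational(-33, 34), 30427), 17756) = Add(Rational(1034485, 34), 17756) = Rational(1638189, 34)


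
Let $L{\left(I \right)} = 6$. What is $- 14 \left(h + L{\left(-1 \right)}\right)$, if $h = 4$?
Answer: $-140$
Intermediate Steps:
$- 14 \left(h + L{\left(-1 \right)}\right) = - 14 \left(4 + 6\right) = \left(-14\right) 10 = -140$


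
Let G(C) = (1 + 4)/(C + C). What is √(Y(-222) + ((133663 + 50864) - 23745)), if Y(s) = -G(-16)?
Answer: √10290058/8 ≈ 400.98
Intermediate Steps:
G(C) = 5/(2*C) (G(C) = 5/((2*C)) = 5*(1/(2*C)) = 5/(2*C))
Y(s) = 5/32 (Y(s) = -5/(2*(-16)) = -5*(-1)/(2*16) = -1*(-5/32) = 5/32)
√(Y(-222) + ((133663 + 50864) - 23745)) = √(5/32 + ((133663 + 50864) - 23745)) = √(5/32 + (184527 - 23745)) = √(5/32 + 160782) = √(5145029/32) = √10290058/8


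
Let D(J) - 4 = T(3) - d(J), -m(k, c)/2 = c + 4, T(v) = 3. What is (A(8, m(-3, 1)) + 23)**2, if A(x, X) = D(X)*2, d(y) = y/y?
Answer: 1225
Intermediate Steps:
m(k, c) = -8 - 2*c (m(k, c) = -2*(c + 4) = -2*(4 + c) = -8 - 2*c)
d(y) = 1
D(J) = 6 (D(J) = 4 + (3 - 1*1) = 4 + (3 - 1) = 4 + 2 = 6)
A(x, X) = 12 (A(x, X) = 6*2 = 12)
(A(8, m(-3, 1)) + 23)**2 = (12 + 23)**2 = 35**2 = 1225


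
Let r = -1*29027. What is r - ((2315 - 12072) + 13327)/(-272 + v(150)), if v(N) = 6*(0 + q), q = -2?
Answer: -4120049/142 ≈ -29014.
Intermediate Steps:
v(N) = -12 (v(N) = 6*(0 - 2) = 6*(-2) = -12)
r = -29027
r - ((2315 - 12072) + 13327)/(-272 + v(150)) = -29027 - ((2315 - 12072) + 13327)/(-272 - 12) = -29027 - (-9757 + 13327)/(-284) = -29027 - 3570*(-1)/284 = -29027 - 1*(-1785/142) = -29027 + 1785/142 = -4120049/142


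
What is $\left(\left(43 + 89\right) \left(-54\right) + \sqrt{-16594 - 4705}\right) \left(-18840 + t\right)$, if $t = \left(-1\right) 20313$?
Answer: $279082584 - 743907 i \sqrt{59} \approx 2.7908 \cdot 10^{8} - 5.7141 \cdot 10^{6} i$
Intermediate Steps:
$t = -20313$
$\left(\left(43 + 89\right) \left(-54\right) + \sqrt{-16594 - 4705}\right) \left(-18840 + t\right) = \left(\left(43 + 89\right) \left(-54\right) + \sqrt{-16594 - 4705}\right) \left(-18840 - 20313\right) = \left(132 \left(-54\right) + \sqrt{-21299}\right) \left(-39153\right) = \left(-7128 + 19 i \sqrt{59}\right) \left(-39153\right) = 279082584 - 743907 i \sqrt{59}$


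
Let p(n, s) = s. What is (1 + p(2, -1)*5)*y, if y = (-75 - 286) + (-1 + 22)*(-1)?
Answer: 1528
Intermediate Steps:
y = -382 (y = -361 + 21*(-1) = -361 - 21 = -382)
(1 + p(2, -1)*5)*y = (1 - 1*5)*(-382) = (1 - 5)*(-382) = -4*(-382) = 1528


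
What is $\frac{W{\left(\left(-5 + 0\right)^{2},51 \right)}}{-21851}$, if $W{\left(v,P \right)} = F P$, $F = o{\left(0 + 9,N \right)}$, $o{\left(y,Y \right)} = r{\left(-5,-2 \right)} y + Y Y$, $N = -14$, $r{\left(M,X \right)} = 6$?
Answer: $- \frac{12750}{21851} \approx -0.5835$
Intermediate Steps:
$o{\left(y,Y \right)} = Y^{2} + 6 y$ ($o{\left(y,Y \right)} = 6 y + Y Y = 6 y + Y^{2} = Y^{2} + 6 y$)
$F = 250$ ($F = \left(-14\right)^{2} + 6 \left(0 + 9\right) = 196 + 6 \cdot 9 = 196 + 54 = 250$)
$W{\left(v,P \right)} = 250 P$
$\frac{W{\left(\left(-5 + 0\right)^{2},51 \right)}}{-21851} = \frac{250 \cdot 51}{-21851} = 12750 \left(- \frac{1}{21851}\right) = - \frac{12750}{21851}$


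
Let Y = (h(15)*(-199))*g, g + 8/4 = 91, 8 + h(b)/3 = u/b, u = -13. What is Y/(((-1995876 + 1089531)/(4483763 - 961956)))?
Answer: -8295838262341/4531725 ≈ -1.8306e+6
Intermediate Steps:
h(b) = -24 - 39/b (h(b) = -24 + 3*(-13/b) = -24 - 39/b)
g = 89 (g = -2 + 91 = 89)
Y = 2355563/5 (Y = ((-24 - 39/15)*(-199))*89 = ((-24 - 39*1/15)*(-199))*89 = ((-24 - 13/5)*(-199))*89 = -133/5*(-199)*89 = (26467/5)*89 = 2355563/5 ≈ 4.7111e+5)
Y/(((-1995876 + 1089531)/(4483763 - 961956))) = 2355563/(5*(((-1995876 + 1089531)/(4483763 - 961956)))) = 2355563/(5*((-906345/3521807))) = 2355563/(5*((-906345*1/3521807))) = 2355563/(5*(-906345/3521807)) = (2355563/5)*(-3521807/906345) = -8295838262341/4531725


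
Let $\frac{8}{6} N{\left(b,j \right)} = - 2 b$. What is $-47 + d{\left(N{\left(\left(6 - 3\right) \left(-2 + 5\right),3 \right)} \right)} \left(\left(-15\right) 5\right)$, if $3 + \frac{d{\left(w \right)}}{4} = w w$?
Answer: $-53822$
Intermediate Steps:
$N{\left(b,j \right)} = - \frac{3 b}{2}$ ($N{\left(b,j \right)} = \frac{3 \left(- 2 b\right)}{4} = - \frac{3 b}{2}$)
$d{\left(w \right)} = -12 + 4 w^{2}$ ($d{\left(w \right)} = -12 + 4 w w = -12 + 4 w^{2}$)
$-47 + d{\left(N{\left(\left(6 - 3\right) \left(-2 + 5\right),3 \right)} \right)} \left(\left(-15\right) 5\right) = -47 + \left(-12 + 4 \left(- \frac{3 \left(6 - 3\right) \left(-2 + 5\right)}{2}\right)^{2}\right) \left(\left(-15\right) 5\right) = -47 + \left(-12 + 4 \left(- \frac{3 \cdot 3 \cdot 3}{2}\right)^{2}\right) \left(-75\right) = -47 + \left(-12 + 4 \left(\left(- \frac{3}{2}\right) 9\right)^{2}\right) \left(-75\right) = -47 + \left(-12 + 4 \left(- \frac{27}{2}\right)^{2}\right) \left(-75\right) = -47 + \left(-12 + 4 \cdot \frac{729}{4}\right) \left(-75\right) = -47 + \left(-12 + 729\right) \left(-75\right) = -47 + 717 \left(-75\right) = -47 - 53775 = -53822$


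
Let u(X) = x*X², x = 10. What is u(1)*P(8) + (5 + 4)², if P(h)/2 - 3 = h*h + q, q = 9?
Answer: 1601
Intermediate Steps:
u(X) = 10*X²
P(h) = 24 + 2*h² (P(h) = 6 + 2*(h*h + 9) = 6 + 2*(h² + 9) = 6 + 2*(9 + h²) = 6 + (18 + 2*h²) = 24 + 2*h²)
u(1)*P(8) + (5 + 4)² = (10*1²)*(24 + 2*8²) + (5 + 4)² = (10*1)*(24 + 2*64) + 9² = 10*(24 + 128) + 81 = 10*152 + 81 = 1520 + 81 = 1601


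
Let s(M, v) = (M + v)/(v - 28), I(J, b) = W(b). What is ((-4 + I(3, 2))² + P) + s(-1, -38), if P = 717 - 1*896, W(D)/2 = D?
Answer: -3925/22 ≈ -178.41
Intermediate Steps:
W(D) = 2*D
I(J, b) = 2*b
s(M, v) = (M + v)/(-28 + v)
P = -179 (P = 717 - 896 = -179)
((-4 + I(3, 2))² + P) + s(-1, -38) = ((-4 + 2*2)² - 179) + (-1 - 38)/(-28 - 38) = ((-4 + 4)² - 179) - 39/(-66) = (0² - 179) - 1/66*(-39) = (0 - 179) + 13/22 = -179 + 13/22 = -3925/22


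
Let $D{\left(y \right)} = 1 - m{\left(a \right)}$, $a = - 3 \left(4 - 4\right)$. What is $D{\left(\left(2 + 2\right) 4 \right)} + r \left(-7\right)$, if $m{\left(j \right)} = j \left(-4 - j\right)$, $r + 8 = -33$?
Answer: $288$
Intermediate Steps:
$r = -41$ ($r = -8 - 33 = -41$)
$a = 0$ ($a = \left(-3\right) 0 = 0$)
$D{\left(y \right)} = 1$ ($D{\left(y \right)} = 1 - \left(-1\right) 0 \left(4 + 0\right) = 1 - \left(-1\right) 0 \cdot 4 = 1 - 0 = 1 + 0 = 1$)
$D{\left(\left(2 + 2\right) 4 \right)} + r \left(-7\right) = 1 - -287 = 1 + 287 = 288$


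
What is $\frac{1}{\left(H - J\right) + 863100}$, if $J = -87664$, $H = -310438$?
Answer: $\frac{1}{640326} \approx 1.5617 \cdot 10^{-6}$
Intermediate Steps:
$\frac{1}{\left(H - J\right) + 863100} = \frac{1}{\left(-310438 - -87664\right) + 863100} = \frac{1}{\left(-310438 + 87664\right) + 863100} = \frac{1}{-222774 + 863100} = \frac{1}{640326}$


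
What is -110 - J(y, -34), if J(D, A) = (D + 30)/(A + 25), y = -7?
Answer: -967/9 ≈ -107.44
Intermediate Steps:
J(D, A) = (30 + D)/(25 + A)
-110 - J(y, -34) = -110 - (30 - 7)/(25 - 34) = -110 - 23/(-9) = -110 - (-1)*23/9 = -110 - 1*(-23/9) = -110 + 23/9 = -967/9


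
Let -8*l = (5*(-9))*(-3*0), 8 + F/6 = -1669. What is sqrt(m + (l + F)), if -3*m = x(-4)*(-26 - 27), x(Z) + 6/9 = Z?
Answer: 10*I*sqrt(913)/3 ≈ 100.72*I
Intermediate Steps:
x(Z) = -2/3 + Z
F = -10062 (F = -48 + 6*(-1669) = -48 - 10014 = -10062)
l = 0 (l = -5*(-9)*(-3*0)/8 = -(-45)*0/8 = -1/8*0 = 0)
m = -742/9 (m = -(-2/3 - 4)*(-26 - 27)/3 = -(-14)*(-53)/9 = -1/3*742/3 = -742/9 ≈ -82.444)
sqrt(m + (l + F)) = sqrt(-742/9 + (0 - 10062)) = sqrt(-742/9 - 10062) = sqrt(-91300/9) = 10*I*sqrt(913)/3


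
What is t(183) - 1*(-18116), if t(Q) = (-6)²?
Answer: 18152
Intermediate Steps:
t(Q) = 36
t(183) - 1*(-18116) = 36 - 1*(-18116) = 36 + 18116 = 18152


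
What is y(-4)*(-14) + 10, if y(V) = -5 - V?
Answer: 24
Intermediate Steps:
y(-4)*(-14) + 10 = (-5 - 1*(-4))*(-14) + 10 = (-5 + 4)*(-14) + 10 = -1*(-14) + 10 = 14 + 10 = 24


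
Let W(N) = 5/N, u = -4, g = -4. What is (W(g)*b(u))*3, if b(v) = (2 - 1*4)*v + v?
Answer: -15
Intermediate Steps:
b(v) = -v (b(v) = (2 - 4)*v + v = -2*v + v = -v)
(W(g)*b(u))*3 = ((5/(-4))*(-1*(-4)))*3 = ((5*(-¼))*4)*3 = -5/4*4*3 = -5*3 = -15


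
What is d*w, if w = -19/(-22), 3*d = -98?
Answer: -931/33 ≈ -28.212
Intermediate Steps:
d = -98/3 (d = (⅓)*(-98) = -98/3 ≈ -32.667)
w = 19/22 (w = -19*(-1/22) = 19/22 ≈ 0.86364)
d*w = -98/3*19/22 = -931/33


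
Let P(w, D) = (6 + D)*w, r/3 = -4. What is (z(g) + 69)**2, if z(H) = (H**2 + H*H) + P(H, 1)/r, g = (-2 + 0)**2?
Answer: 87616/9 ≈ 9735.1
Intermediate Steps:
g = 4 (g = (-2)**2 = 4)
r = -12 (r = 3*(-4) = -12)
P(w, D) = w*(6 + D)
z(H) = 2*H**2 - 7*H/12 (z(H) = (H**2 + H*H) + (H*(6 + 1))/(-12) = (H**2 + H**2) + (H*7)*(-1/12) = 2*H**2 + (7*H)*(-1/12) = 2*H**2 - 7*H/12)
(z(g) + 69)**2 = ((1/12)*4*(-7 + 24*4) + 69)**2 = ((1/12)*4*(-7 + 96) + 69)**2 = ((1/12)*4*89 + 69)**2 = (89/3 + 69)**2 = (296/3)**2 = 87616/9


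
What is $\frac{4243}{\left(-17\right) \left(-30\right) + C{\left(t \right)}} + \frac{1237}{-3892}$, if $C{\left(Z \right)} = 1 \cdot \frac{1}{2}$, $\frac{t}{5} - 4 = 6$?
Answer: $\frac{31764535}{3973732} \approx 7.9936$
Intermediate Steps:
$t = 50$ ($t = 20 + 5 \cdot 6 = 20 + 30 = 50$)
$C{\left(Z \right)} = \frac{1}{2}$ ($C{\left(Z \right)} = 1 \cdot \frac{1}{2} = \frac{1}{2}$)
$\frac{4243}{\left(-17\right) \left(-30\right) + C{\left(t \right)}} + \frac{1237}{-3892} = \frac{4243}{\left(-17\right) \left(-30\right) + \frac{1}{2}} + \frac{1237}{-3892} = \frac{4243}{510 + \frac{1}{2}} + 1237 \left(- \frac{1}{3892}\right) = \frac{4243}{\frac{1021}{2}} - \frac{1237}{3892} = 4243 \cdot \frac{2}{1021} - \frac{1237}{3892} = \frac{8486}{1021} - \frac{1237}{3892} = \frac{31764535}{3973732}$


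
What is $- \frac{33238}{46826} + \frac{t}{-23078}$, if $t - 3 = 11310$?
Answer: $- \frac{648404551}{540325214} \approx -1.2$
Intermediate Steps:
$t = 11313$ ($t = 3 + 11310 = 11313$)
$- \frac{33238}{46826} + \frac{t}{-23078} = - \frac{33238}{46826} + \frac{11313}{-23078} = \left(-33238\right) \frac{1}{46826} + 11313 \left(- \frac{1}{23078}\right) = - \frac{16619}{23413} - \frac{11313}{23078} = - \frac{648404551}{540325214}$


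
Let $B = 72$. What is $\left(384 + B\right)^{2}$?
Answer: $207936$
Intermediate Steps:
$\left(384 + B\right)^{2} = \left(384 + 72\right)^{2} = 456^{2} = 207936$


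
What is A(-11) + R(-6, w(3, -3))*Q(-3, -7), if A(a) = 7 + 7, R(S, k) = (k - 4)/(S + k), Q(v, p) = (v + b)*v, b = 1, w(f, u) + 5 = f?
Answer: 37/2 ≈ 18.500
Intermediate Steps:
w(f, u) = -5 + f
Q(v, p) = v*(1 + v) (Q(v, p) = (v + 1)*v = (1 + v)*v = v*(1 + v))
R(S, k) = (-4 + k)/(S + k)
A(a) = 14
A(-11) + R(-6, w(3, -3))*Q(-3, -7) = 14 + ((-4 + (-5 + 3))/(-6 + (-5 + 3)))*(-3*(1 - 3)) = 14 + ((-4 - 2)/(-6 - 2))*(-3*(-2)) = 14 + (-6/(-8))*6 = 14 - 1/8*(-6)*6 = 14 + (3/4)*6 = 14 + 9/2 = 37/2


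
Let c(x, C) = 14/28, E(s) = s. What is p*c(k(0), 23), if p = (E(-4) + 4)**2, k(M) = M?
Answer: 0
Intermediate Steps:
p = 0 (p = (-4 + 4)**2 = 0**2 = 0)
c(x, C) = 1/2 (c(x, C) = 14*(1/28) = 1/2)
p*c(k(0), 23) = 0*(1/2) = 0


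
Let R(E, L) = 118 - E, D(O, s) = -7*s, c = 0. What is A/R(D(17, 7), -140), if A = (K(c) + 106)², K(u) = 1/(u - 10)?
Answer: 1121481/16700 ≈ 67.155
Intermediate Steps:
K(u) = 1/(-10 + u)
A = 1121481/100 (A = (1/(-10 + 0) + 106)² = (1/(-10) + 106)² = (-⅒ + 106)² = (1059/10)² = 1121481/100 ≈ 11215.)
A/R(D(17, 7), -140) = 1121481/(100*(118 - (-7)*7)) = 1121481/(100*(118 - 1*(-49))) = 1121481/(100*(118 + 49)) = (1121481/100)/167 = (1121481/100)*(1/167) = 1121481/16700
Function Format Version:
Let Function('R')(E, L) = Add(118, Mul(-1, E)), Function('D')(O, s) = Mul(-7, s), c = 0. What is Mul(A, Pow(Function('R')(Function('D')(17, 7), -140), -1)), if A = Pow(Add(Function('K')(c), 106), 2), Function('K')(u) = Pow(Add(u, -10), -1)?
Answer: Rational(1121481, 16700) ≈ 67.155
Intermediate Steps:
Function('K')(u) = Pow(Add(-10, u), -1)
A = Rational(1121481, 100) (A = Pow(Add(Pow(Add(-10, 0), -1), 106), 2) = Pow(Add(Pow(-10, -1), 106), 2) = Pow(Add(Rational(-1, 10), 106), 2) = Pow(Rational(1059, 10), 2) = Rational(1121481, 100) ≈ 11215.)
Mul(A, Pow(Function('R')(Function('D')(17, 7), -140), -1)) = Mul(Rational(1121481, 100), Pow(Add(118, Mul(-1, Mul(-7, 7))), -1)) = Mul(Rational(1121481, 100), Pow(Add(118, Mul(-1, -49)), -1)) = Mul(Rational(1121481, 100), Pow(Add(118, 49), -1)) = Mul(Rational(1121481, 100), Pow(167, -1)) = Mul(Rational(1121481, 100), Rational(1, 167)) = Rational(1121481, 16700)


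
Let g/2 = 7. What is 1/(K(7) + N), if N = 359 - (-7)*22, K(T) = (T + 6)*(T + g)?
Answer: 1/786 ≈ 0.0012723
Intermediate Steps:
g = 14 (g = 2*7 = 14)
K(T) = (6 + T)*(14 + T) (K(T) = (T + 6)*(T + 14) = (6 + T)*(14 + T))
N = 513 (N = 359 - 1*(-154) = 359 + 154 = 513)
1/(K(7) + N) = 1/((84 + 7² + 20*7) + 513) = 1/((84 + 49 + 140) + 513) = 1/(273 + 513) = 1/786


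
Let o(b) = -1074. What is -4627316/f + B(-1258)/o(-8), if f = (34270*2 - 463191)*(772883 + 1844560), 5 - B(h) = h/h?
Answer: -687822708698/184902793033347 ≈ -0.0037199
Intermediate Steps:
B(h) = 4 (B(h) = 5 - h/h = 5 - 1*1 = 5 - 1 = 4)
f = -1032976497393 (f = (68540 - 463191)*2617443 = -394651*2617443 = -1032976497393)
-4627316/f + B(-1258)/o(-8) = -4627316/(-1032976497393) + 4/(-1074) = -4627316*(-1/1032976497393) + 4*(-1/1074) = 4627316/1032976497393 - 2/537 = -687822708698/184902793033347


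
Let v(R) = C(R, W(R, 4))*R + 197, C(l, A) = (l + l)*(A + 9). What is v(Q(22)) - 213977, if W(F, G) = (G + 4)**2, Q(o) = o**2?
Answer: 33987596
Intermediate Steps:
W(F, G) = (4 + G)**2
C(l, A) = 2*l*(9 + A) (C(l, A) = (2*l)*(9 + A) = 2*l*(9 + A))
v(R) = 197 + 146*R**2 (v(R) = (2*R*(9 + (4 + 4)**2))*R + 197 = (2*R*(9 + 8**2))*R + 197 = (2*R*(9 + 64))*R + 197 = (2*R*73)*R + 197 = (146*R)*R + 197 = 146*R**2 + 197 = 197 + 146*R**2)
v(Q(22)) - 213977 = (197 + 146*(22**2)**2) - 213977 = (197 + 146*484**2) - 213977 = (197 + 146*234256) - 213977 = (197 + 34201376) - 213977 = 34201573 - 213977 = 33987596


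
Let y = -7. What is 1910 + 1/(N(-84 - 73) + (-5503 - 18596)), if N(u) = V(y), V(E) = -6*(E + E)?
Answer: 45868649/24015 ≈ 1910.0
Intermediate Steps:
V(E) = -12*E
N(u) = 84 (N(u) = -12*(-7) = 84)
1910 + 1/(N(-84 - 73) + (-5503 - 18596)) = 1910 + 1/(84 + (-5503 - 18596)) = 1910 + 1/(84 - 24099) = 1910 + 1/(-24015) = 1910 - 1/24015 = 45868649/24015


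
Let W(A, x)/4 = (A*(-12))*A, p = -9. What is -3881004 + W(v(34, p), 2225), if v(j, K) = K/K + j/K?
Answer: -104797108/27 ≈ -3.8814e+6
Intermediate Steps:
v(j, K) = 1 + j/K
W(A, x) = -48*A² (W(A, x) = 4*((A*(-12))*A) = 4*((-12*A)*A) = 4*(-12*A²) = -48*A²)
-3881004 + W(v(34, p), 2225) = -3881004 - 48*(-9 + 34)²/81 = -3881004 - 48*(-⅑*25)² = -3881004 - 48*(-25/9)² = -3881004 - 48*625/81 = -3881004 - 10000/27 = -104797108/27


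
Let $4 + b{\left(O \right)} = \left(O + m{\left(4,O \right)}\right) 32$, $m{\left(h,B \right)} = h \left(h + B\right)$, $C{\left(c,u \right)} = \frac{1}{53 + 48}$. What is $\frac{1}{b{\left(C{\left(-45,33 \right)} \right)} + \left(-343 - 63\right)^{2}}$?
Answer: $\frac{101}{16699904} \approx 6.0479 \cdot 10^{-6}$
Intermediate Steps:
$C{\left(c,u \right)} = \frac{1}{101}$
$m{\left(h,B \right)} = h \left(B + h\right)$
$b{\left(O \right)} = 508 + 160 O$ ($b{\left(O \right)} = -4 + \left(O + 4 \left(O + 4\right)\right) 32 = -4 + \left(O + 4 \left(4 + O\right)\right) 32 = -4 + \left(O + \left(16 + 4 O\right)\right) 32 = -4 + \left(16 + 5 O\right) 32 = -4 + \left(512 + 160 O\right) = 508 + 160 O$)
$\frac{1}{b{\left(C{\left(-45,33 \right)} \right)} + \left(-343 - 63\right)^{2}} = \frac{1}{\left(508 + 160 \cdot \frac{1}{101}\right) + \left(-343 - 63\right)^{2}} = \frac{1}{\left(508 + \frac{160}{101}\right) + \left(-406\right)^{2}} = \frac{1}{\frac{51468}{101} + 164836} = \frac{1}{\frac{16699904}{101}} = \frac{101}{16699904}$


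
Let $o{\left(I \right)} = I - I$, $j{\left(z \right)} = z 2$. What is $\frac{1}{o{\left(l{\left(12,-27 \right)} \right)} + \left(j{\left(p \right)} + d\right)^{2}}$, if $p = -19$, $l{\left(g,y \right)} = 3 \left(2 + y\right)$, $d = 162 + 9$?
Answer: $\frac{1}{17689} \approx 5.6532 \cdot 10^{-5}$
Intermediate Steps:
$d = 171$
$l{\left(g,y \right)} = 6 + 3 y$
$j{\left(z \right)} = 2 z$
$o{\left(I \right)} = 0$
$\frac{1}{o{\left(l{\left(12,-27 \right)} \right)} + \left(j{\left(p \right)} + d\right)^{2}} = \frac{1}{0 + \left(2 \left(-19\right) + 171\right)^{2}} = \frac{1}{0 + \left(-38 + 171\right)^{2}} = \frac{1}{0 + 133^{2}} = \frac{1}{0 + 17689} = \frac{1}{17689}$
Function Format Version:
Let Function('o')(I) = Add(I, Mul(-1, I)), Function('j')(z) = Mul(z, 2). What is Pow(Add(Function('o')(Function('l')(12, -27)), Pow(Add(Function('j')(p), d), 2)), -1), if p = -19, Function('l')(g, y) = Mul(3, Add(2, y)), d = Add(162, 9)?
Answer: Rational(1, 17689) ≈ 5.6532e-5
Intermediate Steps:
d = 171
Function('l')(g, y) = Add(6, Mul(3, y))
Function('j')(z) = Mul(2, z)
Function('o')(I) = 0
Pow(Add(Function('o')(Function('l')(12, -27)), Pow(Add(Function('j')(p), d), 2)), -1) = Pow(Add(0, Pow(Add(Mul(2, -19), 171), 2)), -1) = Pow(Add(0, Pow(Add(-38, 171), 2)), -1) = Pow(Add(0, Pow(133, 2)), -1) = Pow(Add(0, 17689), -1) = Pow(17689, -1) = Rational(1, 17689)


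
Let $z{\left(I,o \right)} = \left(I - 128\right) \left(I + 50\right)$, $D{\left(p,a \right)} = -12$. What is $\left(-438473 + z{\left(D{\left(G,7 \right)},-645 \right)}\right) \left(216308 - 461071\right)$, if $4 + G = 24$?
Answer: $108624106059$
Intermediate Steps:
$G = 20$ ($G = -4 + 24 = 20$)
$z{\left(I,o \right)} = \left(-128 + I\right) \left(50 + I\right)$
$\left(-438473 + z{\left(D{\left(G,7 \right)},-645 \right)}\right) \left(216308 - 461071\right) = \left(-438473 - \left(5464 - 144\right)\right) \left(216308 - 461071\right) = \left(-438473 + \left(-6400 + 144 + 936\right)\right) \left(-244763\right) = \left(-438473 - 5320\right) \left(-244763\right) = \left(-443793\right) \left(-244763\right) = 108624106059$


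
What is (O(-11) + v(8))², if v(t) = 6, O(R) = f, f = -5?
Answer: 1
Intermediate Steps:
O(R) = -5
(O(-11) + v(8))² = (-5 + 6)² = 1² = 1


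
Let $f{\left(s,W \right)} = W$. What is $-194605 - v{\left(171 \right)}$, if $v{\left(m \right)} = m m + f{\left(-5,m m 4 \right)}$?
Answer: $-340810$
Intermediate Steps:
$v{\left(m \right)} = 5 m^{2}$ ($v{\left(m \right)} = m m + m m 4 = m^{2} + m^{2} \cdot 4 = m^{2} + 4 m^{2} = 5 m^{2}$)
$-194605 - v{\left(171 \right)} = -194605 - 5 \cdot 171^{2} = -194605 - 5 \cdot 29241 = -194605 - 146205 = -340810$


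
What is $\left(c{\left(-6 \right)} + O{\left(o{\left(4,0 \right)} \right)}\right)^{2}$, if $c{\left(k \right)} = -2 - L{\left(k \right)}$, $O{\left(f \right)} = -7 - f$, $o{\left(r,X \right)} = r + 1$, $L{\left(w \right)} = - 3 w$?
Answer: $1024$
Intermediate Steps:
$o{\left(r,X \right)} = 1 + r$
$c{\left(k \right)} = -2 + 3 k$ ($c{\left(k \right)} = -2 - - 3 k = -2 + 3 k$)
$\left(c{\left(-6 \right)} + O{\left(o{\left(4,0 \right)} \right)}\right)^{2} = \left(\left(-2 + 3 \left(-6\right)\right) - 12\right)^{2} = \left(\left(-2 - 18\right) - 12\right)^{2} = \left(-20 - 12\right)^{2} = \left(-32\right)^{2} = 1024$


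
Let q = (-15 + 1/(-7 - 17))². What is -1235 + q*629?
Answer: 81260549/576 ≈ 1.4108e+5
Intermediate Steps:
q = 130321/576 (q = (-15 + 1/(-24))² = (-15 - 1/24)² = (-361/24)² = 130321/576 ≈ 226.25)
-1235 + q*629 = -1235 + (130321/576)*629 = -1235 + 81971909/576 = 81260549/576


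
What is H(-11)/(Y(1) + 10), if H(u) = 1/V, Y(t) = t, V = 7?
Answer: 1/77 ≈ 0.012987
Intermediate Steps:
H(u) = ⅐ (H(u) = 1/7 = ⅐)
H(-11)/(Y(1) + 10) = 1/(7*(1 + 10)) = (⅐)/11 = (⅐)*(1/11) = 1/77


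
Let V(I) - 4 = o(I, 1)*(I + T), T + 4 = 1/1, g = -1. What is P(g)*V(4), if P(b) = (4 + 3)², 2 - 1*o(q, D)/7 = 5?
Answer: -833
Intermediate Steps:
o(q, D) = -21 (o(q, D) = 14 - 7*5 = 14 - 35 = -21)
T = -3 (T = -4 + 1/1 = -4 + 1 = -3)
V(I) = 67 - 21*I (V(I) = 4 - 21*(I - 3) = 4 - 21*(-3 + I) = 4 + (63 - 21*I) = 67 - 21*I)
P(b) = 49 (P(b) = 7² = 49)
P(g)*V(4) = 49*(67 - 21*4) = 49*(67 - 84) = 49*(-17) = -833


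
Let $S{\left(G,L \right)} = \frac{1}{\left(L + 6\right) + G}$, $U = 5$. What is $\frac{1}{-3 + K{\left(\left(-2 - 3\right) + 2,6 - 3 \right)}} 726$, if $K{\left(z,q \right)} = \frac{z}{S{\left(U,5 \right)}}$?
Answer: $- \frac{242}{17} \approx -14.235$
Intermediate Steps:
$S{\left(G,L \right)} = \frac{1}{6 + G + L}$ ($S{\left(G,L \right)} = \frac{1}{\left(6 + L\right) + G} = \frac{1}{6 + G + L}$)
$K{\left(z,q \right)} = 16 z$ ($K{\left(z,q \right)} = \frac{z}{\frac{1}{6 + 5 + 5}} = \frac{z}{\frac{1}{16}} = z \frac{1}{\frac{1}{16}} = z 16 = 16 z$)
$\frac{1}{-3 + K{\left(\left(-2 - 3\right) + 2,6 - 3 \right)}} 726 = \frac{1}{-3 + 16 \left(\left(-2 - 3\right) + 2\right)} 726 = \frac{1}{-3 + 16 \left(-5 + 2\right)} 726 = \frac{1}{-3 + 16 \left(-3\right)} 726 = \frac{1}{-3 - 48} \cdot 726 = \frac{1}{-51} \cdot 726 = \left(- \frac{1}{51}\right) 726 = - \frac{242}{17}$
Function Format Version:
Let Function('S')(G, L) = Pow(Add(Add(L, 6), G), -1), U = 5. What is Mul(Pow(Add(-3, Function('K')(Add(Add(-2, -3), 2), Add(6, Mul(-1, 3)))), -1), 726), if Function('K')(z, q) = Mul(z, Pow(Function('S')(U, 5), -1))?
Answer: Rational(-242, 17) ≈ -14.235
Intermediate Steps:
Function('S')(G, L) = Pow(Add(6, G, L), -1) (Function('S')(G, L) = Pow(Add(Add(6, L), G), -1) = Pow(Add(6, G, L), -1))
Function('K')(z, q) = Mul(16, z) (Function('K')(z, q) = Mul(z, Pow(Pow(Add(6, 5, 5), -1), -1)) = Mul(z, Pow(Pow(16, -1), -1)) = Mul(z, Pow(Rational(1, 16), -1)) = Mul(z, 16) = Mul(16, z))
Mul(Pow(Add(-3, Function('K')(Add(Add(-2, -3), 2), Add(6, Mul(-1, 3)))), -1), 726) = Mul(Pow(Add(-3, Mul(16, Add(Add(-2, -3), 2))), -1), 726) = Mul(Pow(Add(-3, Mul(16, Add(-5, 2))), -1), 726) = Mul(Pow(Add(-3, Mul(16, -3)), -1), 726) = Mul(Pow(Add(-3, -48), -1), 726) = Mul(Pow(-51, -1), 726) = Mul(Rational(-1, 51), 726) = Rational(-242, 17)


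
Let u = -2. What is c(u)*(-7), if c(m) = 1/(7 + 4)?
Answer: -7/11 ≈ -0.63636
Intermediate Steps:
c(m) = 1/11
c(u)*(-7) = (1/11)*(-7) = -7/11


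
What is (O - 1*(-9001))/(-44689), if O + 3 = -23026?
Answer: 14028/44689 ≈ 0.31390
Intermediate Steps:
O = -23029 (O = -3 - 23026 = -23029)
(O - 1*(-9001))/(-44689) = (-23029 - 1*(-9001))/(-44689) = (-23029 + 9001)*(-1/44689) = -14028*(-1/44689) = 14028/44689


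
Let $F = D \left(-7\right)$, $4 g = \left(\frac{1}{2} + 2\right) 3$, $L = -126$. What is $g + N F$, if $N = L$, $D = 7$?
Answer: $\frac{49407}{8} \approx 6175.9$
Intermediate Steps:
$N = -126$
$g = \frac{15}{8}$ ($g = \frac{\left(\frac{1}{2} + 2\right) 3}{4} = \frac{\frac{5}{2} \cdot 3}{4} = \frac{1}{4} \cdot \frac{15}{2} = \frac{15}{8} \approx 1.875$)
$F = -49$ ($F = 7 \left(-7\right) = -49$)
$g + N F = \frac{15}{8} - -6174 = \frac{15}{8} + 6174 = \frac{49407}{8}$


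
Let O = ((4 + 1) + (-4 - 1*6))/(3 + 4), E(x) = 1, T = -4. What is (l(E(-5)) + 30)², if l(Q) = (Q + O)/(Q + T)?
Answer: 394384/441 ≈ 894.29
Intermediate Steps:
O = -5/7 (O = (5 + (-4 - 6))/7 = (5 - 10)*(⅐) = -5*⅐ = -5/7 ≈ -0.71429)
l(Q) = (-5/7 + Q)/(-4 + Q) (l(Q) = (Q - 5/7)/(Q - 4) = (-5/7 + Q)/(-4 + Q))
(l(E(-5)) + 30)² = ((-5/7 + 1)/(-4 + 1) + 30)² = ((2/7)/(-3) + 30)² = (-⅓*2/7 + 30)² = (-2/21 + 30)² = (628/21)² = 394384/441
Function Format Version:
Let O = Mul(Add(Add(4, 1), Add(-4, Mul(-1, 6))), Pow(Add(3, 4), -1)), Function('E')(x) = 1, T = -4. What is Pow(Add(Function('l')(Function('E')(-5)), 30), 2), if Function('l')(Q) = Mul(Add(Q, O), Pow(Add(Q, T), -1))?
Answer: Rational(394384, 441) ≈ 894.29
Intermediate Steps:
O = Rational(-5, 7) (O = Mul(Add(5, Add(-4, -6)), Pow(7, -1)) = Mul(Add(5, -10), Rational(1, 7)) = Mul(-5, Rational(1, 7)) = Rational(-5, 7) ≈ -0.71429)
Function('l')(Q) = Mul(Pow(Add(-4, Q), -1), Add(Rational(-5, 7), Q)) (Function('l')(Q) = Mul(Add(Q, Rational(-5, 7)), Pow(Add(Q, -4), -1)) = Mul(Add(Rational(-5, 7), Q), Pow(Add(-4, Q), -1)) = Mul(Pow(Add(-4, Q), -1), Add(Rational(-5, 7), Q)))
Pow(Add(Function('l')(Function('E')(-5)), 30), 2) = Pow(Add(Mul(Pow(Add(-4, 1), -1), Add(Rational(-5, 7), 1)), 30), 2) = Pow(Add(Mul(Pow(-3, -1), Rational(2, 7)), 30), 2) = Pow(Add(Mul(Rational(-1, 3), Rational(2, 7)), 30), 2) = Pow(Add(Rational(-2, 21), 30), 2) = Pow(Rational(628, 21), 2) = Rational(394384, 441)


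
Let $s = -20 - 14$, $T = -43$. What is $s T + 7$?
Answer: $1469$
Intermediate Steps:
$s = -34$ ($s = -20 - 14 = -34$)
$s T + 7 = \left(-34\right) \left(-43\right) + 7 = 1462 + 7 = 1469$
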